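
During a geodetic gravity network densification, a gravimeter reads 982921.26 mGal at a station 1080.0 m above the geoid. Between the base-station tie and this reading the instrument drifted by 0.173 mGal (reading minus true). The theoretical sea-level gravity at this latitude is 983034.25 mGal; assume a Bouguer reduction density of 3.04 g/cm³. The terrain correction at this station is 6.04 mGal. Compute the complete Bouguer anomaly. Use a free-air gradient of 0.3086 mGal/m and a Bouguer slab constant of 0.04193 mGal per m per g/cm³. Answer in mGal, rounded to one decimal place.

Drift-corrected reading = 982921.26 − (0.173) = 982921.087 mGal
Free-air correction = 0.3086 × 1080.0 = 333.29 mGal
Free-air anomaly = 982921.087 − 983034.25 + (333.29) = 220.127 mGal
Bouguer slab correction = 0.04193 × 3.04 × 1080.0 = 137.66 mGal
Simple Bouguer anomaly = 220.127 − (137.66) = 82.467 mGal
Complete Bouguer anomaly = 82.467 + 6.04 = 88.507 mGal

88.5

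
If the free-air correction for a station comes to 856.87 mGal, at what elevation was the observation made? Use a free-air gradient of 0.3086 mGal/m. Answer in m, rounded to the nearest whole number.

h = 856.87 / 0.3086 = 2776.64 m

2777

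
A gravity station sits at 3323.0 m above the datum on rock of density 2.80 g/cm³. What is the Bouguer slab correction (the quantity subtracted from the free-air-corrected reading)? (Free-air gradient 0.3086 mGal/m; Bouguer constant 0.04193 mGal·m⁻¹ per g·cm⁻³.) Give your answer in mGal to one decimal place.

Bouguer slab correction = 0.04193 × 2.80 × 3323.0 = 390.1 mGal

390.1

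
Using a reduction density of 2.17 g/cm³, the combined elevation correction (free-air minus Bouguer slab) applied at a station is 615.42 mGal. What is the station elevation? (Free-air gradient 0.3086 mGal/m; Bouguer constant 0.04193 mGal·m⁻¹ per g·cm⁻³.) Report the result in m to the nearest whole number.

Combined gradient = 0.3086 − 0.04193 × 2.17 = 0.2176119 mGal/m
h = 615.42 / 0.2176119 = 2828.06 m

2828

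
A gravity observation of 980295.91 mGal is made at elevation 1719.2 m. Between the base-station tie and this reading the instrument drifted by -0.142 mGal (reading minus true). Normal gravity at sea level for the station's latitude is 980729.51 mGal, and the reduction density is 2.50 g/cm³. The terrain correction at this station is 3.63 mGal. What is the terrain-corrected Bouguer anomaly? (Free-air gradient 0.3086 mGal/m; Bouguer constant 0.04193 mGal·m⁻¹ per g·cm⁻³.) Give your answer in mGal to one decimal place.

Drift-corrected reading = 980295.91 − (-0.142) = 980296.052 mGal
Free-air correction = 0.3086 × 1719.2 = 530.55 mGal
Free-air anomaly = 980296.052 − 980729.51 + (530.55) = 97.092 mGal
Bouguer slab correction = 0.04193 × 2.50 × 1719.2 = 180.22 mGal
Simple Bouguer anomaly = 97.092 − (180.22) = -83.128 mGal
Complete Bouguer anomaly = -83.128 + 3.63 = -79.498 mGal

-79.5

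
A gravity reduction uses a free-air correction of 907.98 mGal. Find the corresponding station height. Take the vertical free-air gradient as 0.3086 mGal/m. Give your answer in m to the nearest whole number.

2942

h = 907.98 / 0.3086 = 2942.26 m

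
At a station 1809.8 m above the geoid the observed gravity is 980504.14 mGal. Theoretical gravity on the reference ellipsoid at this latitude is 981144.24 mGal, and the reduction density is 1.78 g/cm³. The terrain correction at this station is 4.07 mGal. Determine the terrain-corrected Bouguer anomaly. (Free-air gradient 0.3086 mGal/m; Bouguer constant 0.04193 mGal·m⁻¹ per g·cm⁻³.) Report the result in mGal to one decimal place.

Free-air correction = 0.3086 × 1809.8 = 558.50 mGal
Free-air anomaly = 980504.14 − 981144.24 + (558.50) = -81.60 mGal
Bouguer slab correction = 0.04193 × 1.78 × 1809.8 = 135.08 mGal
Simple Bouguer anomaly = -81.60 − (135.08) = -216.68 mGal
Complete Bouguer anomaly = -216.68 + 4.07 = -212.61 mGal

-212.6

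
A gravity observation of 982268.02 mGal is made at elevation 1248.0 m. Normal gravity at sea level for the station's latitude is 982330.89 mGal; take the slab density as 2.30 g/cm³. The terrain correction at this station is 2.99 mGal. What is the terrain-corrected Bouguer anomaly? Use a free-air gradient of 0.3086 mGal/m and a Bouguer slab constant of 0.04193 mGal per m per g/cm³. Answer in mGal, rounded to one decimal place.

204.9

Free-air correction = 0.3086 × 1248.0 = 385.13 mGal
Free-air anomaly = 982268.02 − 982330.89 + (385.13) = 322.26 mGal
Bouguer slab correction = 0.04193 × 2.30 × 1248.0 = 120.36 mGal
Simple Bouguer anomaly = 322.26 − (120.36) = 201.90 mGal
Complete Bouguer anomaly = 201.90 + 2.99 = 204.89 mGal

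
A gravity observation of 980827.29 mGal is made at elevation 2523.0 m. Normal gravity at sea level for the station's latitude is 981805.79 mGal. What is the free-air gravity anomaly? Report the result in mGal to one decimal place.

-199.9

Free-air correction = 0.3086 × 2523.0 = 778.60 mGal
Free-air anomaly = 980827.29 − 981805.79 + (778.60) = -199.90 mGal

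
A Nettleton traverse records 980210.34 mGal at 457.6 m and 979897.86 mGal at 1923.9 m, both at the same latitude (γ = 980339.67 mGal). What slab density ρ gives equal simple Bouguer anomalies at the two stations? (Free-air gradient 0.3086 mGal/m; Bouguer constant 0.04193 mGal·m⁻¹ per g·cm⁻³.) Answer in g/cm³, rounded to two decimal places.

Δg_obs = 979897.86 − 980210.34 = -312.48 mGal over Δh = 1923.9 − 457.6 = 1466.3 m
Equal Bouguer anomalies ⇒ Δg_obs + (0.3086 − 0.04193ρ)·Δh = 0
0.3086 − 0.04193ρ = −Δg_obs/Δh = 0.21311
ρ = (0.3086 − 0.21311) / 0.04193 = 2.28 g/cm³

2.28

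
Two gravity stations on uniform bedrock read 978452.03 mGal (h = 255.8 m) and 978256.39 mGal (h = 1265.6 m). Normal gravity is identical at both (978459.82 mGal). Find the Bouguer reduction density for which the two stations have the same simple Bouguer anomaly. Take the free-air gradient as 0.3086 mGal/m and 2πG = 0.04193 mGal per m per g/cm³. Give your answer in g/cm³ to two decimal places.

Δg_obs = 978256.39 − 978452.03 = -195.64 mGal over Δh = 1265.6 − 255.8 = 1009.8 m
Equal Bouguer anomalies ⇒ Δg_obs + (0.3086 − 0.04193ρ)·Δh = 0
0.3086 − 0.04193ρ = −Δg_obs/Δh = 0.19374
ρ = (0.3086 − 0.19374) / 0.04193 = 2.74 g/cm³

2.74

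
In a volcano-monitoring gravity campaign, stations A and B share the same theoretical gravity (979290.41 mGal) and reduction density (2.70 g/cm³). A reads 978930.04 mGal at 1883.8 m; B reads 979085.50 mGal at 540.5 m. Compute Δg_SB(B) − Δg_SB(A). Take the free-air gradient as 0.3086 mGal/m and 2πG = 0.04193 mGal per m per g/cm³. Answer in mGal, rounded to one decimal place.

Δg_SB(A) = 978930.04 − 979290.41 + 0.3086×1883.8 − 0.04193×2.70×1883.8 = 7.70 mGal
Δg_SB(B) = 979085.50 − 979290.41 + 0.3086×540.5 − 0.04193×2.70×540.5 = -99.30 mGal
Difference = -99.30 − (7.70) = -107.00 mGal

-107.0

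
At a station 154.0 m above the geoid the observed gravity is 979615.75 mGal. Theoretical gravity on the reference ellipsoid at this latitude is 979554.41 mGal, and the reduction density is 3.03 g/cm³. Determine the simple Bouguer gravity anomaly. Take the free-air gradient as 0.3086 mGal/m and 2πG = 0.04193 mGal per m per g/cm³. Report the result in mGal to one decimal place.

89.3

Free-air correction = 0.3086 × 154.0 = 47.52 mGal
Free-air anomaly = 979615.75 − 979554.41 + (47.52) = 108.86 mGal
Bouguer slab correction = 0.04193 × 3.03 × 154.0 = 19.57 mGal
Simple Bouguer anomaly = 108.86 − (19.57) = 89.29 mGal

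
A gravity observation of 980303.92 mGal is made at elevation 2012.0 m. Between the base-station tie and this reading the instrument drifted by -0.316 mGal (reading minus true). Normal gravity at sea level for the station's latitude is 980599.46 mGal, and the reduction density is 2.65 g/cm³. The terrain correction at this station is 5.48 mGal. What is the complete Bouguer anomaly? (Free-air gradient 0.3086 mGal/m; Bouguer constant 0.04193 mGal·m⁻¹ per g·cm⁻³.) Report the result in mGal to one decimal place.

107.6

Drift-corrected reading = 980303.92 − (-0.316) = 980304.236 mGal
Free-air correction = 0.3086 × 2012.0 = 620.90 mGal
Free-air anomaly = 980304.236 − 980599.46 + (620.90) = 325.676 mGal
Bouguer slab correction = 0.04193 × 2.65 × 2012.0 = 223.56 mGal
Simple Bouguer anomaly = 325.676 − (223.56) = 102.116 mGal
Complete Bouguer anomaly = 102.116 + 5.48 = 107.596 mGal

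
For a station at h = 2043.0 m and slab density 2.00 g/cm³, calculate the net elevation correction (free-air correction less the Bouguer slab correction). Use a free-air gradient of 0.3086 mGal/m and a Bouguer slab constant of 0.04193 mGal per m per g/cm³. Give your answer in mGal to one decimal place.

459.1

Combined gradient = 0.3086 − 0.04193 × 2.00 = 0.2247400 mGal/m
Combined elevation correction = 0.2247400 × 2043.0 = 459.1 mGal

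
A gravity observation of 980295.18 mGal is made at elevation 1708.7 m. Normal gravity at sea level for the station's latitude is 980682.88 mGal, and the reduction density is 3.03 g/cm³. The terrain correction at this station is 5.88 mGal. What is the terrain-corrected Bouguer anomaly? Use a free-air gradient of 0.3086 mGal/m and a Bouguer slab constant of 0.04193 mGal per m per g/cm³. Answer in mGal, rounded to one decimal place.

-71.6

Free-air correction = 0.3086 × 1708.7 = 527.30 mGal
Free-air anomaly = 980295.18 − 980682.88 + (527.30) = 139.60 mGal
Bouguer slab correction = 0.04193 × 3.03 × 1708.7 = 217.09 mGal
Simple Bouguer anomaly = 139.60 − (217.09) = -77.49 mGal
Complete Bouguer anomaly = -77.49 + 5.88 = -71.61 mGal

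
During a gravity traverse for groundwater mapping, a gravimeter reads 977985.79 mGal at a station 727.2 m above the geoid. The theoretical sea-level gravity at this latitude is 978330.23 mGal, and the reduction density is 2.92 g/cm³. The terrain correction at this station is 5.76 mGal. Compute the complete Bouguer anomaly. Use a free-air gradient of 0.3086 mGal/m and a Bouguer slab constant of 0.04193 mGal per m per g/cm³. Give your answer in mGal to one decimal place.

-203.3

Free-air correction = 0.3086 × 727.2 = 224.41 mGal
Free-air anomaly = 977985.79 − 978330.23 + (224.41) = -120.03 mGal
Bouguer slab correction = 0.04193 × 2.92 × 727.2 = 89.04 mGal
Simple Bouguer anomaly = -120.03 − (89.04) = -209.07 mGal
Complete Bouguer anomaly = -209.07 + 5.76 = -203.31 mGal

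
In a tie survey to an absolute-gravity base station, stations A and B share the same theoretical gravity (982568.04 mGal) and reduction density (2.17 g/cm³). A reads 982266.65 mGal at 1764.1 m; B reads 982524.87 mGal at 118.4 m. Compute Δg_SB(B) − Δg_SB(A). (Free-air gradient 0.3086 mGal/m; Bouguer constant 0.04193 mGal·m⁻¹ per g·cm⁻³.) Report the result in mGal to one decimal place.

-99.9

Δg_SB(A) = 982266.65 − 982568.04 + 0.3086×1764.1 − 0.04193×2.17×1764.1 = 82.50 mGal
Δg_SB(B) = 982524.87 − 982568.04 + 0.3086×118.4 − 0.04193×2.17×118.4 = -17.40 mGal
Difference = -17.40 − (82.50) = -99.90 mGal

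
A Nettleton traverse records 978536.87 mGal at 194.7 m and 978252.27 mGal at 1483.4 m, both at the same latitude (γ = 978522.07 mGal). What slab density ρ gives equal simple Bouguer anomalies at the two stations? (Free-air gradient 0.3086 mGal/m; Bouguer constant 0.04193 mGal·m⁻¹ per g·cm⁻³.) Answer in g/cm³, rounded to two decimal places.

Δg_obs = 978252.27 − 978536.87 = -284.60 mGal over Δh = 1483.4 − 194.7 = 1288.7 m
Equal Bouguer anomalies ⇒ Δg_obs + (0.3086 − 0.04193ρ)·Δh = 0
0.3086 − 0.04193ρ = −Δg_obs/Δh = 0.22084
ρ = (0.3086 − 0.22084) / 0.04193 = 2.09 g/cm³

2.09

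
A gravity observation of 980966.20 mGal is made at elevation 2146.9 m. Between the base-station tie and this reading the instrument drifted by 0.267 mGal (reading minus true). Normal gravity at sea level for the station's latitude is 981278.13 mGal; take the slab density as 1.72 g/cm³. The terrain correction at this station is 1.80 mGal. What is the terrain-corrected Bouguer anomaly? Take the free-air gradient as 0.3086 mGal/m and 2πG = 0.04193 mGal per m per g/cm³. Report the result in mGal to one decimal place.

Drift-corrected reading = 980966.20 − (0.267) = 980965.933 mGal
Free-air correction = 0.3086 × 2146.9 = 662.53 mGal
Free-air anomaly = 980965.933 − 981278.13 + (662.53) = 350.333 mGal
Bouguer slab correction = 0.04193 × 1.72 × 2146.9 = 154.83 mGal
Simple Bouguer anomaly = 350.333 − (154.83) = 195.503 mGal
Complete Bouguer anomaly = 195.503 + 1.80 = 197.303 mGal

197.3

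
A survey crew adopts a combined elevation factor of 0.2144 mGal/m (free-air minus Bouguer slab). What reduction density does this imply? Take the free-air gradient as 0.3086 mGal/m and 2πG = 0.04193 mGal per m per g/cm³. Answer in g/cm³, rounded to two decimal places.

2.25

0.2144 = 0.3086 − 0.04193 × ρ
ρ = (0.3086 − 0.2144) / 0.04193 = 2.25 g/cm³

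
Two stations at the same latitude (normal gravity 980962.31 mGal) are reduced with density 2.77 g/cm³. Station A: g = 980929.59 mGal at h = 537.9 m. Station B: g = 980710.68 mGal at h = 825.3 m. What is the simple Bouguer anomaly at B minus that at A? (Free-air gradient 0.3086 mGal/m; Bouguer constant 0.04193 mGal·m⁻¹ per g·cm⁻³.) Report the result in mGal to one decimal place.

-163.6

Δg_SB(A) = 980929.59 − 980962.31 + 0.3086×537.9 − 0.04193×2.77×537.9 = 70.80 mGal
Δg_SB(B) = 980710.68 − 980962.31 + 0.3086×825.3 − 0.04193×2.77×825.3 = -92.80 mGal
Difference = -92.80 − (70.80) = -163.60 mGal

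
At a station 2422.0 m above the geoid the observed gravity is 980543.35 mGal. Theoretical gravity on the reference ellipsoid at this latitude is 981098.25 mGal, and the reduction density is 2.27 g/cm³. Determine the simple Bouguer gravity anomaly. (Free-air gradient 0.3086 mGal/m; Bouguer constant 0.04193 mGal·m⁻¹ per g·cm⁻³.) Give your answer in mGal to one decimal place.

-38.0

Free-air correction = 0.3086 × 2422.0 = 747.43 mGal
Free-air anomaly = 980543.35 − 981098.25 + (747.43) = 192.53 mGal
Bouguer slab correction = 0.04193 × 2.27 × 2422.0 = 230.53 mGal
Simple Bouguer anomaly = 192.53 − (230.53) = -38.00 mGal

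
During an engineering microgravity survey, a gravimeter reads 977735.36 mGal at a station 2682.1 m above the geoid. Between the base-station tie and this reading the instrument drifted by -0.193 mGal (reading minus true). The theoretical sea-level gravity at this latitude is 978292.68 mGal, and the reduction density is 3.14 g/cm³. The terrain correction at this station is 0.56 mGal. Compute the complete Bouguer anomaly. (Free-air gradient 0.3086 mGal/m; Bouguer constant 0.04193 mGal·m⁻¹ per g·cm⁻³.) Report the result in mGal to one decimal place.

Drift-corrected reading = 977735.36 − (-0.193) = 977735.553 mGal
Free-air correction = 0.3086 × 2682.1 = 827.70 mGal
Free-air anomaly = 977735.553 − 978292.68 + (827.70) = 270.573 mGal
Bouguer slab correction = 0.04193 × 3.14 × 2682.1 = 353.13 mGal
Simple Bouguer anomaly = 270.573 − (353.13) = -82.557 mGal
Complete Bouguer anomaly = -82.557 + 0.56 = -81.997 mGal

-82.0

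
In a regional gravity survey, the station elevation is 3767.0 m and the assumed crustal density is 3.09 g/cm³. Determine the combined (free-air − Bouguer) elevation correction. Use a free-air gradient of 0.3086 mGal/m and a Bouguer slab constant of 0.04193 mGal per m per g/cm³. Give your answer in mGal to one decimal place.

674.4

Combined gradient = 0.3086 − 0.04193 × 3.09 = 0.1790363 mGal/m
Combined elevation correction = 0.1790363 × 3767.0 = 674.4 mGal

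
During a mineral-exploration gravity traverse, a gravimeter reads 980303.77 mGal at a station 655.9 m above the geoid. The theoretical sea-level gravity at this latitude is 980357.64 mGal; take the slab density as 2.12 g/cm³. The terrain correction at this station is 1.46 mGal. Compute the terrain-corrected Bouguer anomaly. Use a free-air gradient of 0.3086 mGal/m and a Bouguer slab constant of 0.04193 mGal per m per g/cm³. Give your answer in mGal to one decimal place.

Free-air correction = 0.3086 × 655.9 = 202.41 mGal
Free-air anomaly = 980303.77 − 980357.64 + (202.41) = 148.54 mGal
Bouguer slab correction = 0.04193 × 2.12 × 655.9 = 58.30 mGal
Simple Bouguer anomaly = 148.54 − (58.30) = 90.24 mGal
Complete Bouguer anomaly = 90.24 + 1.46 = 91.70 mGal

91.7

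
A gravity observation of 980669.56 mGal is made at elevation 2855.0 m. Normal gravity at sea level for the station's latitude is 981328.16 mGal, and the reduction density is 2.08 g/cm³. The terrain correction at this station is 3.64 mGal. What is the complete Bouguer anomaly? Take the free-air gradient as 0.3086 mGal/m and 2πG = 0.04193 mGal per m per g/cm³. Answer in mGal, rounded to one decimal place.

-22.9

Free-air correction = 0.3086 × 2855.0 = 881.05 mGal
Free-air anomaly = 980669.56 − 981328.16 + (881.05) = 222.45 mGal
Bouguer slab correction = 0.04193 × 2.08 × 2855.0 = 249.00 mGal
Simple Bouguer anomaly = 222.45 − (249.00) = -26.55 mGal
Complete Bouguer anomaly = -26.55 + 3.64 = -22.91 mGal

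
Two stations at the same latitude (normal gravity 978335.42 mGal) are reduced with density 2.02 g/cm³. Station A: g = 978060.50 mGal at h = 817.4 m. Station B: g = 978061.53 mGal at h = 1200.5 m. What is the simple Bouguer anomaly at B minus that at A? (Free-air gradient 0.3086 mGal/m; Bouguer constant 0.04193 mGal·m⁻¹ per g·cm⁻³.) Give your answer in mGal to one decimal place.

86.8

Δg_SB(A) = 978060.50 − 978335.42 + 0.3086×817.4 − 0.04193×2.02×817.4 = -91.90 mGal
Δg_SB(B) = 978061.53 − 978335.42 + 0.3086×1200.5 − 0.04193×2.02×1200.5 = -5.10 mGal
Difference = -5.10 − (-91.90) = 86.80 mGal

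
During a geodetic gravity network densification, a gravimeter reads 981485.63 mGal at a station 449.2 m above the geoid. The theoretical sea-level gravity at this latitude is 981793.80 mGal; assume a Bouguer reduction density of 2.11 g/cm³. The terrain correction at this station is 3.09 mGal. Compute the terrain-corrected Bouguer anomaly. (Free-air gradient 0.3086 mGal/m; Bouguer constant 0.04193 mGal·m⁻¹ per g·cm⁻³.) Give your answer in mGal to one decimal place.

Free-air correction = 0.3086 × 449.2 = 138.62 mGal
Free-air anomaly = 981485.63 − 981793.80 + (138.62) = -169.55 mGal
Bouguer slab correction = 0.04193 × 2.11 × 449.2 = 39.74 mGal
Simple Bouguer anomaly = -169.55 − (39.74) = -209.29 mGal
Complete Bouguer anomaly = -209.29 + 3.09 = -206.20 mGal

-206.2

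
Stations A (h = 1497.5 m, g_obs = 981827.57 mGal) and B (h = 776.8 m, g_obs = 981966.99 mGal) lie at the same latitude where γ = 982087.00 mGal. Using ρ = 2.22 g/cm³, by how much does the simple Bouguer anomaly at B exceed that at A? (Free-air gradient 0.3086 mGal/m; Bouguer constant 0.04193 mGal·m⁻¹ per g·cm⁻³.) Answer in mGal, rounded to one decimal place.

Δg_SB(A) = 981827.57 − 982087.00 + 0.3086×1497.5 − 0.04193×2.22×1497.5 = 63.30 mGal
Δg_SB(B) = 981966.99 − 982087.00 + 0.3086×776.8 − 0.04193×2.22×776.8 = 47.40 mGal
Difference = 47.40 − (63.30) = -15.90 mGal

-15.9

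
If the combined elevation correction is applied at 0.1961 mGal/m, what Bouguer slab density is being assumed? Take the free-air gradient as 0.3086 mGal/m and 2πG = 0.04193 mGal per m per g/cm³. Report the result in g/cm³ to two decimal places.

0.1961 = 0.3086 − 0.04193 × ρ
ρ = (0.3086 − 0.1961) / 0.04193 = 2.68 g/cm³

2.68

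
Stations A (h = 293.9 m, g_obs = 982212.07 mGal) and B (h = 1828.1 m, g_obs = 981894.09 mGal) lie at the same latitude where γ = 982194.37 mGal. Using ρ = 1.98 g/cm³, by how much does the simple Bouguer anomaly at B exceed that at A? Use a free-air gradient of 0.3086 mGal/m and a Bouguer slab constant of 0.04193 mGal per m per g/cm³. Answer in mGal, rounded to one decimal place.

Δg_SB(A) = 982212.07 − 982194.37 + 0.3086×293.9 − 0.04193×1.98×293.9 = 84.00 mGal
Δg_SB(B) = 981894.09 − 982194.37 + 0.3086×1828.1 − 0.04193×1.98×1828.1 = 112.10 mGal
Difference = 112.10 − (84.00) = 28.10 mGal

28.1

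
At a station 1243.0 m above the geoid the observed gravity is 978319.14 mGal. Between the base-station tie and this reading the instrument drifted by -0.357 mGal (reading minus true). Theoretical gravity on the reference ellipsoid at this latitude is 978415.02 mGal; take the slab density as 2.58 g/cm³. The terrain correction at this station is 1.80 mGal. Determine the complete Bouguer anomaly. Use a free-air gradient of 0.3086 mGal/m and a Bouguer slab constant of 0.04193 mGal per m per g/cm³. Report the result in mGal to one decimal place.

155.4

Drift-corrected reading = 978319.14 − (-0.357) = 978319.497 mGal
Free-air correction = 0.3086 × 1243.0 = 383.59 mGal
Free-air anomaly = 978319.497 − 978415.02 + (383.59) = 288.067 mGal
Bouguer slab correction = 0.04193 × 2.58 × 1243.0 = 134.47 mGal
Simple Bouguer anomaly = 288.067 − (134.47) = 153.597 mGal
Complete Bouguer anomaly = 153.597 + 1.80 = 155.397 mGal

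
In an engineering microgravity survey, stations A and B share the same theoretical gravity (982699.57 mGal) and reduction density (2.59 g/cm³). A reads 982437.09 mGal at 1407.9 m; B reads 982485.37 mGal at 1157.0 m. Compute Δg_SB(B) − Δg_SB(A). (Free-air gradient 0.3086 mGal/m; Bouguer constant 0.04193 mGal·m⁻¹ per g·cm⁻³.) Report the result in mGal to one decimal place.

-1.9

Δg_SB(A) = 982437.09 − 982699.57 + 0.3086×1407.9 − 0.04193×2.59×1407.9 = 19.10 mGal
Δg_SB(B) = 982485.37 − 982699.57 + 0.3086×1157.0 − 0.04193×2.59×1157.0 = 17.20 mGal
Difference = 17.20 − (19.10) = -1.90 mGal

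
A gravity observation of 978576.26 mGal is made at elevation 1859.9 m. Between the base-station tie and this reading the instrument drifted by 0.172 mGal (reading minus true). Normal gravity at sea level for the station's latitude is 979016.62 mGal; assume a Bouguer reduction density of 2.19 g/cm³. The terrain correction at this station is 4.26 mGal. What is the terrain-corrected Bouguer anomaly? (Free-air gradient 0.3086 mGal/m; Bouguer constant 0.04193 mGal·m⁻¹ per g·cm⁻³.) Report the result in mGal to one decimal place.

Drift-corrected reading = 978576.26 − (0.172) = 978576.088 mGal
Free-air correction = 0.3086 × 1859.9 = 573.97 mGal
Free-air anomaly = 978576.088 − 979016.62 + (573.97) = 133.438 mGal
Bouguer slab correction = 0.04193 × 2.19 × 1859.9 = 170.79 mGal
Simple Bouguer anomaly = 133.438 − (170.79) = -37.352 mGal
Complete Bouguer anomaly = -37.352 + 4.26 = -33.092 mGal

-33.1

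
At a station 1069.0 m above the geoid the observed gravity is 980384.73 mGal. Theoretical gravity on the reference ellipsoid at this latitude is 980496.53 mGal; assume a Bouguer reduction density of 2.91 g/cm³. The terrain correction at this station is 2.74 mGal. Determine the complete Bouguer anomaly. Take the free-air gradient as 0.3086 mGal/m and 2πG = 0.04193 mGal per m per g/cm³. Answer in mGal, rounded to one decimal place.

90.4

Free-air correction = 0.3086 × 1069.0 = 329.89 mGal
Free-air anomaly = 980384.73 − 980496.53 + (329.89) = 218.09 mGal
Bouguer slab correction = 0.04193 × 2.91 × 1069.0 = 130.44 mGal
Simple Bouguer anomaly = 218.09 − (130.44) = 87.65 mGal
Complete Bouguer anomaly = 87.65 + 2.74 = 90.39 mGal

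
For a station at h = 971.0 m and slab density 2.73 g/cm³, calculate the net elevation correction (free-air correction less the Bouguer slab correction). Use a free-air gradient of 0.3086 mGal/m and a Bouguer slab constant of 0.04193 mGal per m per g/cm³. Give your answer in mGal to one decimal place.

188.5

Combined gradient = 0.3086 − 0.04193 × 2.73 = 0.1941311 mGal/m
Combined elevation correction = 0.1941311 × 971.0 = 188.5 mGal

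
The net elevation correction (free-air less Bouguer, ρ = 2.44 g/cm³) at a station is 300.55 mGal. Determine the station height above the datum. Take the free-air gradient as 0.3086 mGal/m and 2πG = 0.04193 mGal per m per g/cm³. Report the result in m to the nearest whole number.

1457

Combined gradient = 0.3086 − 0.04193 × 2.44 = 0.2062908 mGal/m
h = 300.55 / 0.2062908 = 1456.92 m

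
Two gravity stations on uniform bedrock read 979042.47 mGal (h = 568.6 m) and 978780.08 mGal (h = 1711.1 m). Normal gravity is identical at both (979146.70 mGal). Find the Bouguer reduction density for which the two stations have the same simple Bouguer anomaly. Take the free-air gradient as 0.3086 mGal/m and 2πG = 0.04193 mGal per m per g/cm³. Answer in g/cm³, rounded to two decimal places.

Δg_obs = 978780.08 − 979042.47 = -262.39 mGal over Δh = 1711.1 − 568.6 = 1142.5 m
Equal Bouguer anomalies ⇒ Δg_obs + (0.3086 − 0.04193ρ)·Δh = 0
0.3086 − 0.04193ρ = −Δg_obs/Δh = 0.22966
ρ = (0.3086 − 0.22966) / 0.04193 = 1.88 g/cm³

1.88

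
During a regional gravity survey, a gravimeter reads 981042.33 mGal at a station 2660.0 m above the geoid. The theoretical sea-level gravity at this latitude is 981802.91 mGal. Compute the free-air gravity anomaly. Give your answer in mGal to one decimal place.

Free-air correction = 0.3086 × 2660.0 = 820.88 mGal
Free-air anomaly = 981042.33 − 981802.91 + (820.88) = 60.30 mGal

60.3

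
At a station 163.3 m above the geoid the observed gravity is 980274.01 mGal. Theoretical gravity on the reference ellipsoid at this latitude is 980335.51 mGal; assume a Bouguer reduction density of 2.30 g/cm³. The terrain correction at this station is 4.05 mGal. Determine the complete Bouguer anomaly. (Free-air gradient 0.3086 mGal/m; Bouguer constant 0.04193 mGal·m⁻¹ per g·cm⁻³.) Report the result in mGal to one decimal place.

Free-air correction = 0.3086 × 163.3 = 50.39 mGal
Free-air anomaly = 980274.01 − 980335.51 + (50.39) = -11.11 mGal
Bouguer slab correction = 0.04193 × 2.30 × 163.3 = 15.75 mGal
Simple Bouguer anomaly = -11.11 − (15.75) = -26.86 mGal
Complete Bouguer anomaly = -26.86 + 4.05 = -22.81 mGal

-22.8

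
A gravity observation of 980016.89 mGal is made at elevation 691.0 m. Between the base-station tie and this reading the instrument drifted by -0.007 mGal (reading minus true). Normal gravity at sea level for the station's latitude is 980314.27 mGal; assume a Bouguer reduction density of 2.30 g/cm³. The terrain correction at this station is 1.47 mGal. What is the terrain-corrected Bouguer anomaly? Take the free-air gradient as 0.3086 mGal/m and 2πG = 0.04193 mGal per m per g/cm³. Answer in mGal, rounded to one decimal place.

-149.3

Drift-corrected reading = 980016.89 − (-0.007) = 980016.897 mGal
Free-air correction = 0.3086 × 691.0 = 213.24 mGal
Free-air anomaly = 980016.897 − 980314.27 + (213.24) = -84.133 mGal
Bouguer slab correction = 0.04193 × 2.30 × 691.0 = 66.64 mGal
Simple Bouguer anomaly = -84.133 − (66.64) = -150.773 mGal
Complete Bouguer anomaly = -150.773 + 1.47 = -149.303 mGal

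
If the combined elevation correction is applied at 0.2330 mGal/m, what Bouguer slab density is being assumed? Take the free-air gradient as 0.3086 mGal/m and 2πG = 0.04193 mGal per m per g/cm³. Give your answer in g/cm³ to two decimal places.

1.80

0.2330 = 0.3086 − 0.04193 × ρ
ρ = (0.3086 − 0.2330) / 0.04193 = 1.80 g/cm³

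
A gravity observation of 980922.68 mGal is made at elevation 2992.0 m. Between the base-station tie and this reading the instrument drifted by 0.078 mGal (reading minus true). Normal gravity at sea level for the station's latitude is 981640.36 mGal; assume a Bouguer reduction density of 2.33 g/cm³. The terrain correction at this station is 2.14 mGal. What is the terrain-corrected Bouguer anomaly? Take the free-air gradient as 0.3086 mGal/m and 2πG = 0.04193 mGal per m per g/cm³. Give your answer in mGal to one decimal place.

-84.6

Drift-corrected reading = 980922.68 − (0.078) = 980922.602 mGal
Free-air correction = 0.3086 × 2992.0 = 923.33 mGal
Free-air anomaly = 980922.602 − 981640.36 + (923.33) = 205.572 mGal
Bouguer slab correction = 0.04193 × 2.33 × 2992.0 = 292.31 mGal
Simple Bouguer anomaly = 205.572 − (292.31) = -86.738 mGal
Complete Bouguer anomaly = -86.738 + 2.14 = -84.598 mGal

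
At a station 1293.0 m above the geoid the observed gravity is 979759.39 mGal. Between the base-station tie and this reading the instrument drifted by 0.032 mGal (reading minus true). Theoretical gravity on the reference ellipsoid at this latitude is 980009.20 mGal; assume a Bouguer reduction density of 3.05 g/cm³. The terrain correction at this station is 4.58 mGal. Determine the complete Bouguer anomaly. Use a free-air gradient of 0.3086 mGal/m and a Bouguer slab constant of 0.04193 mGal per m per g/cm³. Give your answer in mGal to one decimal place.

Drift-corrected reading = 979759.39 − (0.032) = 979759.358 mGal
Free-air correction = 0.3086 × 1293.0 = 399.02 mGal
Free-air anomaly = 979759.358 − 980009.20 + (399.02) = 149.178 mGal
Bouguer slab correction = 0.04193 × 3.05 × 1293.0 = 165.36 mGal
Simple Bouguer anomaly = 149.178 − (165.36) = -16.182 mGal
Complete Bouguer anomaly = -16.182 + 4.58 = -11.602 mGal

-11.6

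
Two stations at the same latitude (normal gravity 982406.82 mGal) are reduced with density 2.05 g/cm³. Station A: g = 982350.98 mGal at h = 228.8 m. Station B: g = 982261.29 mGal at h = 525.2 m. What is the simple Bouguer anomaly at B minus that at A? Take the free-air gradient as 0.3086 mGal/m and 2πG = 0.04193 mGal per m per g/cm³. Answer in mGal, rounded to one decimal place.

Δg_SB(A) = 982350.98 − 982406.82 + 0.3086×228.8 − 0.04193×2.05×228.8 = -4.90 mGal
Δg_SB(B) = 982261.29 − 982406.82 + 0.3086×525.2 − 0.04193×2.05×525.2 = -28.60 mGal
Difference = -28.60 − (-4.90) = -23.70 mGal

-23.7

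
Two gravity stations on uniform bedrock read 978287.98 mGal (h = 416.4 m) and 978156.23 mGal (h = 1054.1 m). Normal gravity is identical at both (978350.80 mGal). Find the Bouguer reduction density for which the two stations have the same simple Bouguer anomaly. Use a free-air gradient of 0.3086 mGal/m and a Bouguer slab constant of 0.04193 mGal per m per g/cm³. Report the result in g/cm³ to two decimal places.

2.43

Δg_obs = 978156.23 − 978287.98 = -131.75 mGal over Δh = 1054.1 − 416.4 = 637.7 m
Equal Bouguer anomalies ⇒ Δg_obs + (0.3086 − 0.04193ρ)·Δh = 0
0.3086 − 0.04193ρ = −Δg_obs/Δh = 0.20660
ρ = (0.3086 − 0.20660) / 0.04193 = 2.43 g/cm³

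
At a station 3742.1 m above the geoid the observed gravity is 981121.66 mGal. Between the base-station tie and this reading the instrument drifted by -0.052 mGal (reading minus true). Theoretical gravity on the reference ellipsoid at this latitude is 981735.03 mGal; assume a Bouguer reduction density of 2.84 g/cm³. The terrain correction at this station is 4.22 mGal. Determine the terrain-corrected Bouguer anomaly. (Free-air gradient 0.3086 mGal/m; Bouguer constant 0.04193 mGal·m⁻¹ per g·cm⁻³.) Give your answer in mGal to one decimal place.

100.1

Drift-corrected reading = 981121.66 − (-0.052) = 981121.712 mGal
Free-air correction = 0.3086 × 3742.1 = 1154.81 mGal
Free-air anomaly = 981121.712 − 981735.03 + (1154.81) = 541.492 mGal
Bouguer slab correction = 0.04193 × 2.84 × 3742.1 = 445.61 mGal
Simple Bouguer anomaly = 541.492 − (445.61) = 95.882 mGal
Complete Bouguer anomaly = 95.882 + 4.22 = 100.102 mGal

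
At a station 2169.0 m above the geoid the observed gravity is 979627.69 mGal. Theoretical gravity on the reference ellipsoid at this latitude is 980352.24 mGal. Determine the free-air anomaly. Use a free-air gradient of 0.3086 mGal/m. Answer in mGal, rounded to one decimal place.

Free-air correction = 0.3086 × 2169.0 = 669.35 mGal
Free-air anomaly = 979627.69 − 980352.24 + (669.35) = -55.20 mGal

-55.2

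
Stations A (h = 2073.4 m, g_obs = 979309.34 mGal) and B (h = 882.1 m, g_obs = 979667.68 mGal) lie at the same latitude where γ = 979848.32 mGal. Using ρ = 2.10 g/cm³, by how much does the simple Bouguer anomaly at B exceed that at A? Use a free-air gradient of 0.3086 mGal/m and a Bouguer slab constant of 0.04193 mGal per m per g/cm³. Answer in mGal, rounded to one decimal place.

Δg_SB(A) = 979309.34 − 979848.32 + 0.3086×2073.4 − 0.04193×2.10×2073.4 = -81.70 mGal
Δg_SB(B) = 979667.68 − 979848.32 + 0.3086×882.1 − 0.04193×2.10×882.1 = 13.90 mGal
Difference = 13.90 − (-81.70) = 95.60 mGal

95.6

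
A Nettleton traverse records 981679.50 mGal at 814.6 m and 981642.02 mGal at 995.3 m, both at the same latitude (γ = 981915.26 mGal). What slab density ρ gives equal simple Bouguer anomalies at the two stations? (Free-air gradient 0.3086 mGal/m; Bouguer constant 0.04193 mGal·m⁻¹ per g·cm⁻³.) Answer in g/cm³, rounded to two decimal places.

2.41

Δg_obs = 981642.02 − 981679.50 = -37.48 mGal over Δh = 995.3 − 814.6 = 180.7 m
Equal Bouguer anomalies ⇒ Δg_obs + (0.3086 − 0.04193ρ)·Δh = 0
0.3086 − 0.04193ρ = −Δg_obs/Δh = 0.20742
ρ = (0.3086 − 0.20742) / 0.04193 = 2.41 g/cm³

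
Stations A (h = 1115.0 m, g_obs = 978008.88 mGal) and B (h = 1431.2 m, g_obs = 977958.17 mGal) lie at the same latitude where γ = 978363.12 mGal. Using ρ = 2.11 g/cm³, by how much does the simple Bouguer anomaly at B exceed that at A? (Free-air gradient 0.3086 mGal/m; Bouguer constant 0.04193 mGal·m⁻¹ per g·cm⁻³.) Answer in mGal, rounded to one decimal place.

Δg_SB(A) = 978008.88 − 978363.12 + 0.3086×1115.0 − 0.04193×2.11×1115.0 = -108.80 mGal
Δg_SB(B) = 977958.17 − 978363.12 + 0.3086×1431.2 − 0.04193×2.11×1431.2 = -89.90 mGal
Difference = -89.90 − (-108.80) = 18.90 mGal

18.9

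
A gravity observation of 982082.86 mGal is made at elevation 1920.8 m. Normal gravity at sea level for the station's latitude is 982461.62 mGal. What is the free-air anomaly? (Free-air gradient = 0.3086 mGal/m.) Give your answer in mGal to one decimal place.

Free-air correction = 0.3086 × 1920.8 = 592.76 mGal
Free-air anomaly = 982082.86 − 982461.62 + (592.76) = 214.00 mGal

214.0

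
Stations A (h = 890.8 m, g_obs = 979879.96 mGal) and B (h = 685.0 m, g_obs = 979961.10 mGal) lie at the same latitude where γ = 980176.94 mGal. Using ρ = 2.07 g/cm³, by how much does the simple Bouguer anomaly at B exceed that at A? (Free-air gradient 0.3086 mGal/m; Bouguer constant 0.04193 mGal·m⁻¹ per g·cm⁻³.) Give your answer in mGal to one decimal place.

Δg_SB(A) = 979879.96 − 980176.94 + 0.3086×890.8 − 0.04193×2.07×890.8 = -99.40 mGal
Δg_SB(B) = 979961.10 − 980176.94 + 0.3086×685.0 − 0.04193×2.07×685.0 = -63.90 mGal
Difference = -63.90 − (-99.40) = 35.50 mGal

35.5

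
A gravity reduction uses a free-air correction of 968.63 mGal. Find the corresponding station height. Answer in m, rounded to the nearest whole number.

h = 968.63 / 0.3086 = 3138.79 m

3139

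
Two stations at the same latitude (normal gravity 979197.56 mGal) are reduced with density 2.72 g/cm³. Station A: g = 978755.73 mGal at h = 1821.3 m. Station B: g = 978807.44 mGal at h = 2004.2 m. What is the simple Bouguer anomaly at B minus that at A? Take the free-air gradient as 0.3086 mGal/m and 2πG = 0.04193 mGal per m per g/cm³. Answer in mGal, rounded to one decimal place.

Δg_SB(A) = 978755.73 − 979197.56 + 0.3086×1821.3 − 0.04193×2.72×1821.3 = -87.50 mGal
Δg_SB(B) = 978807.44 − 979197.56 + 0.3086×2004.2 − 0.04193×2.72×2004.2 = -0.20 mGal
Difference = -0.20 − (-87.50) = 87.30 mGal

87.3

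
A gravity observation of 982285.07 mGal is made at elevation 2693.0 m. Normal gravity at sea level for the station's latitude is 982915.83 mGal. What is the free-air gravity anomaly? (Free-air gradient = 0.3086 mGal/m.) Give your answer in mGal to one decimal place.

200.3

Free-air correction = 0.3086 × 2693.0 = 831.06 mGal
Free-air anomaly = 982285.07 − 982915.83 + (831.06) = 200.30 mGal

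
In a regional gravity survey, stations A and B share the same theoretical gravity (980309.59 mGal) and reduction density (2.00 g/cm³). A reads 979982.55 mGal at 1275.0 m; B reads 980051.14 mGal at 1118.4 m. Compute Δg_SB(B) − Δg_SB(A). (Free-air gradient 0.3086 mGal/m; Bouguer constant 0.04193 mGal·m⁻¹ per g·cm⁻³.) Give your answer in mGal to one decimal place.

33.4

Δg_SB(A) = 979982.55 − 980309.59 + 0.3086×1275.0 − 0.04193×2.00×1275.0 = -40.50 mGal
Δg_SB(B) = 980051.14 − 980309.59 + 0.3086×1118.4 − 0.04193×2.00×1118.4 = -7.10 mGal
Difference = -7.10 − (-40.50) = 33.40 mGal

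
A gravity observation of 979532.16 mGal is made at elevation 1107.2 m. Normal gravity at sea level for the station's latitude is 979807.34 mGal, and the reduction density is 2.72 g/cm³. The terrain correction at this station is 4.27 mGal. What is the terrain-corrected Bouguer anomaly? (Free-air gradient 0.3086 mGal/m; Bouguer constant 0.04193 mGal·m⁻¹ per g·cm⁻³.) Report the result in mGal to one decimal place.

Free-air correction = 0.3086 × 1107.2 = 341.68 mGal
Free-air anomaly = 979532.16 − 979807.34 + (341.68) = 66.50 mGal
Bouguer slab correction = 0.04193 × 2.72 × 1107.2 = 126.28 mGal
Simple Bouguer anomaly = 66.50 − (126.28) = -59.78 mGal
Complete Bouguer anomaly = -59.78 + 4.27 = -55.51 mGal

-55.5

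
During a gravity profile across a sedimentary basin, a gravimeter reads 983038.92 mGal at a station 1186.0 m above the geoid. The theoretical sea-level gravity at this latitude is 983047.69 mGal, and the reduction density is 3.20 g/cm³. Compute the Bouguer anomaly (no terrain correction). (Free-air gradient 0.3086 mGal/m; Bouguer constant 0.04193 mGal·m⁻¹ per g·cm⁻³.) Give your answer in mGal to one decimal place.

198.1

Free-air correction = 0.3086 × 1186.0 = 366.00 mGal
Free-air anomaly = 983038.92 − 983047.69 + (366.00) = 357.23 mGal
Bouguer slab correction = 0.04193 × 3.20 × 1186.0 = 159.13 mGal
Simple Bouguer anomaly = 357.23 − (159.13) = 198.10 mGal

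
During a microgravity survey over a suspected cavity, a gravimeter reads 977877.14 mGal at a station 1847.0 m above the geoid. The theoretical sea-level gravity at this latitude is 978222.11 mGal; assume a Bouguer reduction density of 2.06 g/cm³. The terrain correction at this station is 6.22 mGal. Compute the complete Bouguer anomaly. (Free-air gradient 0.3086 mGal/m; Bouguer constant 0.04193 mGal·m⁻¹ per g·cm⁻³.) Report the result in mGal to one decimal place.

Free-air correction = 0.3086 × 1847.0 = 569.98 mGal
Free-air anomaly = 977877.14 − 978222.11 + (569.98) = 225.01 mGal
Bouguer slab correction = 0.04193 × 2.06 × 1847.0 = 159.54 mGal
Simple Bouguer anomaly = 225.01 − (159.54) = 65.47 mGal
Complete Bouguer anomaly = 65.47 + 6.22 = 71.69 mGal

71.7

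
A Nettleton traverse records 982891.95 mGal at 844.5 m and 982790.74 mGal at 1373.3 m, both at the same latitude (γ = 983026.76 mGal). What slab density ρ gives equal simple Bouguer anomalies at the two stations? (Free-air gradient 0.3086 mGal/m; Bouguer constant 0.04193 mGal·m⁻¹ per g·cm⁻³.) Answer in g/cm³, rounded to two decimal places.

Δg_obs = 982790.74 − 982891.95 = -101.21 mGal over Δh = 1373.3 − 844.5 = 528.8 m
Equal Bouguer anomalies ⇒ Δg_obs + (0.3086 − 0.04193ρ)·Δh = 0
0.3086 − 0.04193ρ = −Δg_obs/Δh = 0.19140
ρ = (0.3086 − 0.19140) / 0.04193 = 2.80 g/cm³

2.80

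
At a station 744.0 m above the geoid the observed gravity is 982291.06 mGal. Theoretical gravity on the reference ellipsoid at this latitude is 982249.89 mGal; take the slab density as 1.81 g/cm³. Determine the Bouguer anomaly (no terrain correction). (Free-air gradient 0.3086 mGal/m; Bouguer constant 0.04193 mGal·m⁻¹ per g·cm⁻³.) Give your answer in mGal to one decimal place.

214.3

Free-air correction = 0.3086 × 744.0 = 229.60 mGal
Free-air anomaly = 982291.06 − 982249.89 + (229.60) = 270.77 mGal
Bouguer slab correction = 0.04193 × 1.81 × 744.0 = 56.46 mGal
Simple Bouguer anomaly = 270.77 − (56.46) = 214.31 mGal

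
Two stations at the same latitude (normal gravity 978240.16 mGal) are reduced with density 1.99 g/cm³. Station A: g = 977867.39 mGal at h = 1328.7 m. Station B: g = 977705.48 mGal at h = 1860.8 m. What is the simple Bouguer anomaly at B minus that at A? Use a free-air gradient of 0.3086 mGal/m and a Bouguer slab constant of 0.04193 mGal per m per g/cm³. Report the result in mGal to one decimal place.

Δg_SB(A) = 977867.39 − 978240.16 + 0.3086×1328.7 − 0.04193×1.99×1328.7 = -73.60 mGal
Δg_SB(B) = 977705.48 − 978240.16 + 0.3086×1860.8 − 0.04193×1.99×1860.8 = -115.70 mGal
Difference = -115.70 − (-73.60) = -42.10 mGal

-42.1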